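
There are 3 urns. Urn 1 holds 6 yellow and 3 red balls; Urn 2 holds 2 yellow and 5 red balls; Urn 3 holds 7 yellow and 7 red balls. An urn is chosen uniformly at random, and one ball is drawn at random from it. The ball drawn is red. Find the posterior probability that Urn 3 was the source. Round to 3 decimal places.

Tabulate prior·likelihood by source: [1] prior 0.333333, lik 0.3333, product 0.1111; [2] prior 0.333333, lik 0.7143, product 0.2381; [3] prior 0.333333, lik 0.5, product 0.1667.
Normalizing constant = 0.51587; the posterior for Urn 3 is its product over the sum, 0.1667/0.51587 = 0.323.

Posterior probability ≈ 0.323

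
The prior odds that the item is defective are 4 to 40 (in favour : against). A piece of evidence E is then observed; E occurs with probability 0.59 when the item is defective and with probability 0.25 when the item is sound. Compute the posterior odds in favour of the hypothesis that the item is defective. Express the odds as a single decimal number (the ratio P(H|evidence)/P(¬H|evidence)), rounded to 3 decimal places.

Prior odds = 4/40 = 0.10000. In log-odds, ln(0.10000) = -2.3026.
Add log likelihood ratio: ln(2.3600) = 0.85866.
Posterior log-odds = -1.4439, so posterior odds = exp(-1.4439) = 0.23600.

Posterior odds ≈ 0.236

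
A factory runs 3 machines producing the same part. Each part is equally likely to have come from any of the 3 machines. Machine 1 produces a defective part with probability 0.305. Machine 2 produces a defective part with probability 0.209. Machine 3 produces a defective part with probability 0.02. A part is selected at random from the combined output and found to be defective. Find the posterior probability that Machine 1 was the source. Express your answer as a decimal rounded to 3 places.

P(defective|M1) = 0.305; P(defective|M2) = 0.209; P(defective|M3) = 0.02.
Prior × likelihood for each source: 0.333333·0.305=0.1017, 0.333333·0.209=0.06967, 0.333333·0.02=0.006667. Summing gives P(defective) = 0.17800.
P(Machine 1 | defective) = 0.1017 / 0.17800 = 0.571.

Posterior probability ≈ 0.571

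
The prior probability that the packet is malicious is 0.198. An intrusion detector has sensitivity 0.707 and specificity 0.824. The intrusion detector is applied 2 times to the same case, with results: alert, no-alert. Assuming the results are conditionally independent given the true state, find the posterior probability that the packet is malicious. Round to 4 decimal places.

Posterior P(H) ≈ 0.2607

Let H be the event that the packet is malicious; start with P(H) = 0.198. P('alert'|H) = 0.707, P('alert'|¬H) = 0.176.
Update on result 1 ('alert'): P(H) ← 0.707·0.1980 / (0.707·0.1980 + 0.176·0.8020) = 0.13999/0.28114 = 0.4979.
Update on result 2 ('no-alert'): P(H) ← 0.293·0.4979 / (0.293·0.4979 + 0.824·0.5021) = 0.14589/0.55960 = 0.2607.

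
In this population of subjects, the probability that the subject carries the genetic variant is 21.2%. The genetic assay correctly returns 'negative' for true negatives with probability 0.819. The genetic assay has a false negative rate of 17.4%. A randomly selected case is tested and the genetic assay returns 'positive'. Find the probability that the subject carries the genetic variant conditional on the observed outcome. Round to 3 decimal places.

P(H | E) ≈ 0.551

Let H be the event that the subject carries the genetic variant. P(H) = 0.212, so P(¬H) = 0.788. With E the 'positive' result, P(E|H) = 0.826 and P(E|¬H) = 0.181.
P(E) = 0.826·0.212 + 0.181·0.788 = 0.17511 + 0.14263 = 0.31774.
By Bayes' theorem, P(H|E) = 0.17511 / 0.31774 = 0.551.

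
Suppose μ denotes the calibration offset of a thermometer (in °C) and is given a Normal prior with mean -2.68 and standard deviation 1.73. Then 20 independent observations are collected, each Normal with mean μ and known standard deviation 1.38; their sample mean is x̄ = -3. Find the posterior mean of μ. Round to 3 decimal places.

Posterior mean ≈ -2.990

With known σ, the Normal prior is conjugate. Weight on the data is w = (n/σ²)/(n/σ² + 1/τ₀²) = 10.5020/(10.5020+0.334124) = 0.96917.
Posterior mean = w·x̄ + (1−w)·μ₀ = 0.96917·-3 + 0.030834·-2.68 = -2.990.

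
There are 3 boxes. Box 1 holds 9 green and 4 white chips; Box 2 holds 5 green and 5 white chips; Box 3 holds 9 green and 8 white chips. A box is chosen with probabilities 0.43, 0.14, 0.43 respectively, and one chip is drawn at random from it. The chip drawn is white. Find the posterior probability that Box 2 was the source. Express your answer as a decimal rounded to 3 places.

Posterior probability ≈ 0.173

Tabulate prior·likelihood by source: [1] prior 0.43, lik 0.3077, product 0.1323; [2] prior 0.14, lik 0.5, product 0.07000; [3] prior 0.43, lik 0.4706, product 0.2024.
Normalizing constant = 0.40466; the posterior for Box 2 is its product over the sum, 0.07000/0.40466 = 0.173.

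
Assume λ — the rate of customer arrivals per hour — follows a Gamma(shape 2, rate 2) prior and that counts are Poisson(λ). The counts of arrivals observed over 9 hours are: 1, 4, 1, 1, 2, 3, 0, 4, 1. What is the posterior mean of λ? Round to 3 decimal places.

Total count ∑xᵢ = 17 over n = 9 hours.
Gamma is conjugate to the Poisson likelihood: posterior is Gamma(shape = 2+17 = 19, rate = 2+9 = 11).
E[λ | data] = 19/11 = 1.727.

Posterior mean ≈ 1.727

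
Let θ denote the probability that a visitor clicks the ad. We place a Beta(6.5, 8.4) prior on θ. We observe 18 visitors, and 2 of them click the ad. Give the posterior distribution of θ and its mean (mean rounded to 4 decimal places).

The binomial likelihood is conjugate to the Beta prior: with 2 successes and 16 failures, the posterior is Beta(6.5+2, 8.4+16) = Beta(8.5, 24.4).
E[θ | data] = 8.5/(8.5+24.4) = 0.2584.

Posterior: Beta(8.5, 24.4); mean ≈ 0.2584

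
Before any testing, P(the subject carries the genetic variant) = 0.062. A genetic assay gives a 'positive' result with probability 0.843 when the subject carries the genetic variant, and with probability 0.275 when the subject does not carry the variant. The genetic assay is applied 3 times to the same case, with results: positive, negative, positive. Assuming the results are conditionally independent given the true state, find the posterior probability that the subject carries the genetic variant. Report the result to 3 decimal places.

Let H be the event that the subject carries the genetic variant; start with P(H) = 0.062. P('positive'|H) = 0.843, P('positive'|¬H) = 0.275.
Update on result 1 ('positive'): P(H) ← 0.843·0.0620 / (0.843·0.0620 + 0.275·0.9380) = 0.052266/0.31022 = 0.1685.
Update on result 2 ('negative'): P(H) ← 0.157·0.1685 / (0.157·0.1685 + 0.725·0.8315) = 0.026452/0.62930 = 0.0420.
Update on result 3 ('positive'): P(H) ← 0.843·0.0420 / (0.843·0.0420 + 0.275·0.9580) = 0.035434/0.29888 = 0.1186.

Posterior P(H) ≈ 0.119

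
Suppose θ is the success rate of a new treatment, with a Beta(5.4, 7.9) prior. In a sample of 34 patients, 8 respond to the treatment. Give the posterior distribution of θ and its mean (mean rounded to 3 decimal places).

Posterior: Beta(13.4, 33.9); mean ≈ 0.283

Observing 8 successes and 26 failures updates Beta(5.4, 7.9) by adding the success and failure counts to the two shape parameters: α = 5.4+8 = 13.4, β = 7.9+26 = 33.9.
E[θ | data] = 13.4/(13.4+33.9) = 0.283.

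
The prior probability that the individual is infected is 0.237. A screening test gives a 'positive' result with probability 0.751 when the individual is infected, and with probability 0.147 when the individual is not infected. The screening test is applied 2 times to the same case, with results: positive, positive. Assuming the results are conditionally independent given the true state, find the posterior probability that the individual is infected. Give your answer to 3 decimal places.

Posterior P(H) ≈ 0.890

With H the event that the individual is infected, the joint likelihood of the observed sequence is P(data|H) = 0.751·0.751 = 0.56400 and P(data|¬H) = 0.147·0.147 = 0.021609.
Bayes: P(H|data) = 0.237·0.56400 / (0.237·0.56400 + 0.763·0.021609) = 0.13367/0.15016 = 0.8902.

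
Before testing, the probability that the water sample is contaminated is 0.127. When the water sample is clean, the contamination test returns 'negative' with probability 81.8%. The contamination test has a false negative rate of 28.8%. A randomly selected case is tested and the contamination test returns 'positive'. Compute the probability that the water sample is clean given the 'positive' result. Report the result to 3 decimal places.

Let H be the event that the water sample is contaminated. P(H) = 0.127, so P(¬H) = 0.873. With E the 'positive' result, P(E|H) = 0.712 and P(E|¬H) = 0.182.
P(E) = 0.712·0.127 + 0.182·0.873 = 0.090424 + 0.15889 = 0.24931.
By Bayes' theorem, P(H|E) = 0.090424 / 0.24931 = 0.363. Hence P(¬H|E) = 1 − 0.363 = 0.637.

P(¬H | E) ≈ 0.637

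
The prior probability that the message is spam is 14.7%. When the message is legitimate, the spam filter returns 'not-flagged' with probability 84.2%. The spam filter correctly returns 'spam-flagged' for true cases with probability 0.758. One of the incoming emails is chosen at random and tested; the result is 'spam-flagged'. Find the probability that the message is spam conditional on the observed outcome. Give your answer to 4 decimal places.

P(H | E) ≈ 0.4526

Let H be the event that the message is spam. P(H) = 0.147, so P(¬H) = 0.853. With E the 'spam-flagged' result, P(E|H) = 0.758 and P(E|¬H) = 0.158.
P(E) = 0.758·0.147 + 0.158·0.853 = 0.11143 + 0.13477 = 0.24620.
By Bayes' theorem, P(H|E) = 0.11143 / 0.24620 = 0.4526.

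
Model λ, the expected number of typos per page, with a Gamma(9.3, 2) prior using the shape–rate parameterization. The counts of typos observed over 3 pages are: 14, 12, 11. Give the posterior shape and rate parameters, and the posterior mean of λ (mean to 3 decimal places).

The Poisson likelihood adds the total count to the shape and the number of exposure periods to the rate. Here ∑xᵢ = 37 and n = 3, so shape 9.3→46.3 and rate 2→5.
Posterior mean = shape/rate = 46.3/5 = 9.260.

Posterior: Gamma(shape=46.3, rate=5); mean ≈ 9.260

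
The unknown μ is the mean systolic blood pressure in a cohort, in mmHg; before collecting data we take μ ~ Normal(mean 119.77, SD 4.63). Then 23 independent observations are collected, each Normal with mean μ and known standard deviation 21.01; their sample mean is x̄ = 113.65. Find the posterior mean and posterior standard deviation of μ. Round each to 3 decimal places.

Posterior mean ≈ 116.541; posterior SD ≈ 3.182

Prior precision 1/τ₀² = 1/4.63² = 0.0466485; data precision n/σ² = 23/21.01² = 0.0521046.
Posterior precision = 0.0466485 + 0.0521046 = 0.0987531, giving posterior SD = 1/√0.0987531 = 3.182.
Posterior mean = (0.0466485·119.77 + 0.0521046·113.65) / 0.0987531 = 116.541.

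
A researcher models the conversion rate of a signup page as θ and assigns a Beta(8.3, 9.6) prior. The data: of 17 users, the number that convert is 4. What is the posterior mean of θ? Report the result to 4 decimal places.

Posterior mean ≈ 0.3524

Observing 4 successes and 13 failures updates Beta(8.3, 9.6) by adding the success and failure counts to the two shape parameters: α = 8.3+4 = 12.3, β = 9.6+13 = 22.6.
Posterior mean = α/(α+β) = 12.3/34.9 = 0.3524.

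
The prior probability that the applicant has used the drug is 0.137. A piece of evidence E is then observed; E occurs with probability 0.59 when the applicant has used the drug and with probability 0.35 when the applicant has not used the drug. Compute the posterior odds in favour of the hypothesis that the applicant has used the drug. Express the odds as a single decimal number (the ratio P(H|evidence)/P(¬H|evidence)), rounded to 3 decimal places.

Prior odds = 0.137/(1−0.137) = 0.15875.
Likelihood ratio for E = 0.59/0.35 = 1.6857.
Posterior odds = prior odds × LR = 0.26760.

Posterior odds ≈ 0.268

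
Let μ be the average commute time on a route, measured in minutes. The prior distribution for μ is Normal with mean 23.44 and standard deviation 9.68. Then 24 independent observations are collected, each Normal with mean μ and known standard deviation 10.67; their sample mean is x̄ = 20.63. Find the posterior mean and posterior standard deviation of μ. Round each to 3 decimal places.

Posterior mean ≈ 20.765; posterior SD ≈ 2.125

With known σ, the Normal prior is conjugate. Weight on the data is w = (n/σ²)/(n/σ² + 1/τ₀²) = 0.210806/(0.210806+0.0106721) = 0.95181.
Posterior mean = w·x̄ + (1−w)·μ₀ = 0.95181·20.63 + 0.048186·23.44 = 20.765. Posterior variance = 1/(0.210806+0.0106721) = 4.51512, so SD = 2.125.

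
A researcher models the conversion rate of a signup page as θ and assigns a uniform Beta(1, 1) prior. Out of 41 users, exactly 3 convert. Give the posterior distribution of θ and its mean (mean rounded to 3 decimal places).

Posterior: Beta(4, 39); mean ≈ 0.093

Observing 3 successes and 38 failures updates Beta(1, 1) by adding the success and failure counts to the two shape parameters: α = 1+3 = 4, β = 1+38 = 39.
E[θ | data] = 4/(4+39) = 0.093.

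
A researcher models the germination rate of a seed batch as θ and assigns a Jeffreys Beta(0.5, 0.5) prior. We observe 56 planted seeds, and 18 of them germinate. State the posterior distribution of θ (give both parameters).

Observing 18 successes and 38 failures updates Beta(0.5, 0.5) by adding the success and failure counts to the two shape parameters: α = 0.5+18 = 18.5, β = 0.5+38 = 38.5.

Posterior: Beta(18.5, 38.5)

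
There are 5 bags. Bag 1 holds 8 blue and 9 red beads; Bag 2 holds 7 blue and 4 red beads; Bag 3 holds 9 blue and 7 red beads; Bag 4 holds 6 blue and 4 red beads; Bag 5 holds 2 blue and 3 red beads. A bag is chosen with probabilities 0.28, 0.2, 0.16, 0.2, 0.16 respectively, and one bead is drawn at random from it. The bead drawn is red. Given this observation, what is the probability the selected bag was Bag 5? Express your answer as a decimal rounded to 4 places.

Posterior probability ≈ 0.2056

Tabulate prior·likelihood by source: [1] prior 0.28, lik 0.5294, product 0.1482; [2] prior 0.2, lik 0.3636, product 0.07273; [3] prior 0.16, lik 0.4375, product 0.07000; [4] prior 0.2, lik 0.4, product 0.08000; [5] prior 0.16, lik 0.6, product 0.09600.
Normalizing constant = 0.46696; the posterior for Bag 5 is its product over the sum, 0.09600/0.46696 = 0.2056.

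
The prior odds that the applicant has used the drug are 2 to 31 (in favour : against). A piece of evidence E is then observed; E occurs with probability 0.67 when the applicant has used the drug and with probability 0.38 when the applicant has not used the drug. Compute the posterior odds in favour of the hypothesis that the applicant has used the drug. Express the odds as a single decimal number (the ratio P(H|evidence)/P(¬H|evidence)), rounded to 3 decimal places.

Prior odds = 2/31 = 0.064516. In log-odds, ln(0.064516) = -2.7408.
Add log likelihood ratio: ln(1.7632) = 0.56711.
Posterior log-odds = -2.1737, so posterior odds = exp(-2.1737) = 0.11375.

Posterior odds ≈ 0.114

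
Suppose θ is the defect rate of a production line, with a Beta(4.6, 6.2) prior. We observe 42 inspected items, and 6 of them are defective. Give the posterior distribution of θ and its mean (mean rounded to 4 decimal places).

The binomial likelihood is conjugate to the Beta prior: with 6 successes and 36 failures, the posterior is Beta(4.6+6, 6.2+36) = Beta(10.6, 42.2).
E[θ | data] = 10.6/(10.6+42.2) = 0.2008.

Posterior: Beta(10.6, 42.2); mean ≈ 0.2008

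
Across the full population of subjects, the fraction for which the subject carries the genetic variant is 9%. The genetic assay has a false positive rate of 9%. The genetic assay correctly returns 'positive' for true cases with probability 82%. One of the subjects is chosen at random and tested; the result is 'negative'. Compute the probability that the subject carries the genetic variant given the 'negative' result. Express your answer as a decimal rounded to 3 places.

P(H | E) ≈ 0.019

Write H for 'the subject carries the genetic variant'. Prior odds H:¬H = 0.09/0.91 = 0.098901. For the 'negative' outcome, the likelihood ratio is 0.18/0.91 = 0.19780.
Posterior odds = 0.098901 × 0.19780 = 0.019563, so P(H|E) = 0.019563/(1+0.019563) = 0.019.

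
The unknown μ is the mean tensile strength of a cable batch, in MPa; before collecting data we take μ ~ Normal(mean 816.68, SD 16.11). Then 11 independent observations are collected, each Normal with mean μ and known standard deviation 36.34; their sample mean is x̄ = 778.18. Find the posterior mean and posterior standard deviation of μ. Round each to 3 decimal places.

Prior precision 1/τ₀² = 1/16.11² = 0.00385309; data precision n/σ² = 11/36.34² = 0.00832957.
Posterior precision = 0.00385309 + 0.00832957 = 0.0121827, giving posterior SD = 1/√0.0121827 = 9.060.
Posterior mean = (0.00385309·816.68 + 0.00832957·778.18) / 0.0121827 = 790.357.

Posterior mean ≈ 790.357; posterior SD ≈ 9.060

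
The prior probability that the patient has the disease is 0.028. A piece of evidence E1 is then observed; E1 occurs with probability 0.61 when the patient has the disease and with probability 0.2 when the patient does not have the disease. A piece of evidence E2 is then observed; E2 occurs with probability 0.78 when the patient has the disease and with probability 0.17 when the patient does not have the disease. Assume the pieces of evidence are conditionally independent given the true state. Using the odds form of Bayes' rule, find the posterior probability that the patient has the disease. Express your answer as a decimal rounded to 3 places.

Posterior probability ≈ 0.287

Prior odds = 0.028/(1−0.028) = 0.028807.
Likelihood ratio for E1 = 0.61/0.2 = 3.0500.
Likelihood ratio for E2 = 0.78/0.17 = 4.5882.
Posterior odds = prior odds × LR₁ × LR₂ = 0.40312.
Posterior probability = odds/(1+odds) = 0.40312/1.4031 = 0.287.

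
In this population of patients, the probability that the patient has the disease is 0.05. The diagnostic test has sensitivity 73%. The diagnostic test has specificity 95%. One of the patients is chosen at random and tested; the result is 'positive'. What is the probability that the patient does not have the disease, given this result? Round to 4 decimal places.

Write H for 'the patient has the disease'. Prior odds H:¬H = 0.05/0.95 = 0.052632. For the 'positive' outcome, the likelihood ratio is 0.73/0.05 = 14.600.
Posterior odds = 0.052632 × 14.600 = 0.76842, so P(H|E) = 0.76842/(1+0.76842) = 0.4345. Then P(¬H|E) = 1 − 0.4345 = 0.5655.

P(¬H | E) ≈ 0.5655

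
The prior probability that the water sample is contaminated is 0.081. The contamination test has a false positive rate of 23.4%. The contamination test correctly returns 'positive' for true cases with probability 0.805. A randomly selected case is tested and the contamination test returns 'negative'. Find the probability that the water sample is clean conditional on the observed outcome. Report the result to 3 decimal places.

Let H be the event that the water sample is contaminated. P(H) = 0.081, so P(¬H) = 0.919. With E the 'negative' result, P(E|H) = 0.195 and P(E|¬H) = 0.766.
P(E) = 0.195·0.081 + 0.766·0.919 = 0.015795 + 0.70395 = 0.71975.
By Bayes' theorem, P(H|E) = 0.015795 / 0.71975 = 0.022. Hence P(¬H|E) = 1 − 0.022 = 0.978.

P(¬H | E) ≈ 0.978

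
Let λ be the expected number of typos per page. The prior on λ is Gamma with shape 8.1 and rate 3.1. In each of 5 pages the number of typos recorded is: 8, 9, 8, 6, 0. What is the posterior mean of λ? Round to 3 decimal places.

The Poisson likelihood adds the total count to the shape and the number of exposure periods to the rate. Here ∑xᵢ = 31 and n = 5, so shape 8.1→39.1 and rate 3.1→8.1.
Posterior mean = shape/rate = 39.1/8.1 = 4.827.

Posterior mean ≈ 4.827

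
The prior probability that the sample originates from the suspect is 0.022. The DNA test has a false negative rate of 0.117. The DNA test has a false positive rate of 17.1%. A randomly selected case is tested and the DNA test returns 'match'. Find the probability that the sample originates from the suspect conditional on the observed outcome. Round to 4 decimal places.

P(H | E) ≈ 0.1041

Write H for 'the sample originates from the suspect'. Prior odds H:¬H = 0.022/0.978 = 0.022495. For the 'match' outcome, the likelihood ratio is 0.883/0.171 = 5.1637.
Posterior odds = 0.022495 × 5.1637 = 0.11616, so P(H|E) = 0.11616/(1+0.11616) = 0.1041.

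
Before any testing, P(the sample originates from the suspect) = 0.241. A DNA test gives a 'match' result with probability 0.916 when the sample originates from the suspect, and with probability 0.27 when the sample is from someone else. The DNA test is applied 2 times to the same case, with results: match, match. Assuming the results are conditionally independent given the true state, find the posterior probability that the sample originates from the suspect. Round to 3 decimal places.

Posterior P(H) ≈ 0.785

Let H be the event that the sample originates from the suspect; start with P(H) = 0.241. P('match'|H) = 0.916, P('match'|¬H) = 0.27.
Update on result 1 ('match'): P(H) ← 0.916·0.2410 / (0.916·0.2410 + 0.27·0.7590) = 0.22076/0.42569 = 0.5186.
Update on result 2 ('match'): P(H) ← 0.916·0.5186 / (0.916·0.5186 + 0.27·0.4814) = 0.47503/0.60501 = 0.7852.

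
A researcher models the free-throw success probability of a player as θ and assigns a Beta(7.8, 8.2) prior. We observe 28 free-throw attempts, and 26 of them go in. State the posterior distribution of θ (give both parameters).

The binomial likelihood is conjugate to the Beta prior: with 26 successes and 2 failures, the posterior is Beta(7.8+26, 8.2+2) = Beta(33.8, 10.2).

Posterior: Beta(33.8, 10.2)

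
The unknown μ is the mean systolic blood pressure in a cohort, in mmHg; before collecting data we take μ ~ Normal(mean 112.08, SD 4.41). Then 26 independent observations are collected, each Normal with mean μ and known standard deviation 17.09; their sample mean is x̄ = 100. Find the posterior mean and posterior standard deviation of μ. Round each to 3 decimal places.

Posterior mean ≈ 104.423; posterior SD ≈ 2.668

Prior precision 1/τ₀² = 1/4.41² = 0.0514189; data precision n/σ² = 26/17.09² = 0.0890203.
Posterior precision = 0.0514189 + 0.0890203 = 0.140439, giving posterior SD = 1/√0.140439 = 2.668.
Posterior mean = (0.0514189·112.08 + 0.0890203·100) / 0.140439 = 104.423.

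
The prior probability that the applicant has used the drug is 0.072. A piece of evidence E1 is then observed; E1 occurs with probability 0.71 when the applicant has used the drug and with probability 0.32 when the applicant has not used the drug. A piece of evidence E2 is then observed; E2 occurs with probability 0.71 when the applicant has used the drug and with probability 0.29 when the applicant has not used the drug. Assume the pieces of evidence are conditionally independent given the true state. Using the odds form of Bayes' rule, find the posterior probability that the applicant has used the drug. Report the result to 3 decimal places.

Prior odds = 0.072/(1−0.072) = 0.077586. In log-odds, ln(0.077586) = -2.5564.
Add log likelihood ratios: ln(2.2188) + ln(2.4483) = 1.6923.
Posterior log-odds = -0.86404, so posterior odds = exp(-0.86404) = 0.42146. Converting, P(H|E) = 0.42146/1.4215 = 0.296.

Posterior probability ≈ 0.296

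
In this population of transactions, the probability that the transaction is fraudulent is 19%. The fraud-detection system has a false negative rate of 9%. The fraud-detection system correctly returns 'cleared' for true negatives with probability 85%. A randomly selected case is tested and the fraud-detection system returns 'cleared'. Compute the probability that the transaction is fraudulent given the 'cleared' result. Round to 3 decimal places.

P(H | E) ≈ 0.024

Write H for 'the transaction is fraudulent'. Prior odds H:¬H = 0.19/0.81 = 0.23457. For the 'cleared' outcome, the likelihood ratio is 0.09/0.85 = 0.10588.
Posterior odds = 0.23457 × 0.10588 = 0.024837, so P(H|E) = 0.024837/(1+0.024837) = 0.024.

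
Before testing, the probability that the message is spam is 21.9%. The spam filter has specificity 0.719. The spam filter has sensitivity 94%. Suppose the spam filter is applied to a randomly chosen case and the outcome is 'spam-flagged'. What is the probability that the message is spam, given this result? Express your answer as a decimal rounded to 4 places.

P(H | E) ≈ 0.4840

Let H be the event that the message is spam. P(H) = 0.219, so P(¬H) = 0.781. With E the 'spam-flagged' result, P(E|H) = 0.94 and P(E|¬H) = 0.281.
P(E) = 0.94·0.219 + 0.281·0.781 = 0.20586 + 0.21946 = 0.42532.
By Bayes' theorem, P(H|E) = 0.20586 / 0.42532 = 0.4840.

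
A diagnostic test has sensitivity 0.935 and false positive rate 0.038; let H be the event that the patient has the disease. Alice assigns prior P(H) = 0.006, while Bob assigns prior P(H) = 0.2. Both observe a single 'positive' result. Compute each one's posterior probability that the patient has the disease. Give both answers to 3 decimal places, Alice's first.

Alice: 0.129; Bob: 0.860

The likelihood ratio for a 'positive' result is 0.935/0.038 = 24.605.
Alice: prior odds 0.006/0.994 = 0.0060362; posterior odds 0.14852; posterior probability 0.129.
Bob: prior odds 0.2/0.8 = 0.25000; posterior odds 6.1513; posterior probability 0.860.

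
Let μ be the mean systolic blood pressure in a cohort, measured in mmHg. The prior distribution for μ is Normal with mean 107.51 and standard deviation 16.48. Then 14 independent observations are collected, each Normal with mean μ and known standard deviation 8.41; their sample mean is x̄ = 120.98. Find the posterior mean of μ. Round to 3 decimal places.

With known σ, the Normal prior is conjugate. Weight on the data is w = (n/σ²)/(n/σ² + 1/τ₀²) = 0.197941/(0.197941+0.00368202) = 0.98174.
Posterior mean = w·x̄ + (1−w)·μ₀ = 0.98174·120.98 + 0.018262·107.51 = 120.734.

Posterior mean ≈ 120.734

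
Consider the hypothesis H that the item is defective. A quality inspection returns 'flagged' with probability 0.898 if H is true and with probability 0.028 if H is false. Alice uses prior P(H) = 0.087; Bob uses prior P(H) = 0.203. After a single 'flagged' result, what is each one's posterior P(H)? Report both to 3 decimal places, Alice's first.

P('+'|H) = 0.898, P('+'|¬H) = 0.028.
Alice: numerator 0.898·0.087 = 0.078126; evidence = 0.078126+0.028·0.913 = 0.10369; posterior = 0.753.
Bob: numerator 0.898·0.203 = 0.18229; evidence = 0.18229+0.028·0.797 = 0.20461; posterior = 0.891.

Alice: 0.753; Bob: 0.891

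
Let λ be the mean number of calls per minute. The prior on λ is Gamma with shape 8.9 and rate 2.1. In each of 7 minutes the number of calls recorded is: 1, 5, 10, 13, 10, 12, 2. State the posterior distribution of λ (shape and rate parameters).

Total count ∑xᵢ = 53 over n = 7 minutes.
Gamma is conjugate to the Poisson likelihood: posterior is Gamma(shape = 8.9+53 = 61.9, rate = 2.1+7 = 9.1).

Posterior: Gamma(shape=61.9, rate=9.1)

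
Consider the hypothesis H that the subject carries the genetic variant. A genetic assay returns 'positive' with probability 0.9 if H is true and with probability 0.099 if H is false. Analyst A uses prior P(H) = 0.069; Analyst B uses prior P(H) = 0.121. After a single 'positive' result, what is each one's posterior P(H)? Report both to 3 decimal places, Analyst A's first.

P('+'|H) = 0.9, P('+'|¬H) = 0.099.
Analyst A: numerator 0.9·0.069 = 0.062100; evidence = 0.062100+0.099·0.931 = 0.15427; posterior = 0.403.
Analyst B: numerator 0.9·0.121 = 0.10890; evidence = 0.10890+0.099·0.879 = 0.19592; posterior = 0.556.

Analyst A: 0.403; Analyst B: 0.556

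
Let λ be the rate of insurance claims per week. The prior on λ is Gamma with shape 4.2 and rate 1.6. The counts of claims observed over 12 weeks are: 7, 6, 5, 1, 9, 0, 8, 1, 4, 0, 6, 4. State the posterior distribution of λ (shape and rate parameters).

Posterior: Gamma(shape=55.2, rate=13.6)

Total count ∑xᵢ = 51 over n = 12 weeks.
Gamma is conjugate to the Poisson likelihood: posterior is Gamma(shape = 4.2+51 = 55.2, rate = 1.6+12 = 13.6).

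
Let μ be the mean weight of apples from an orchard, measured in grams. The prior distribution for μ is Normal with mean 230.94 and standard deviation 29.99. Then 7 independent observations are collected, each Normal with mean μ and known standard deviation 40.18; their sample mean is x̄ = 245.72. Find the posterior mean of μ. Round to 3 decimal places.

Posterior mean ≈ 242.703

With known σ, the Normal prior is conjugate. Weight on the data is w = (n/σ²)/(n/σ² + 1/τ₀²) = 0.00433589/(0.00433589+0.00111185) = 0.79591.
Posterior mean = w·x̄ + (1−w)·μ₀ = 0.79591·245.72 + 0.20409·230.94 = 242.703.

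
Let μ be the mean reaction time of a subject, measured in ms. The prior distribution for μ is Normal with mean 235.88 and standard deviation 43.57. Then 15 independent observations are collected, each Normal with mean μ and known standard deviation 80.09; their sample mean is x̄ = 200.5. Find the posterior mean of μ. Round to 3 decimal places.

With known σ, the Normal prior is conjugate. Weight on the data is w = (n/σ²)/(n/σ² + 1/τ₀²) = 0.00233849/(0.00233849+0.00052677) = 0.81615.
Posterior mean = w·x̄ + (1−w)·μ₀ = 0.81615·200.5 + 0.18385·235.88 = 207.005.

Posterior mean ≈ 207.005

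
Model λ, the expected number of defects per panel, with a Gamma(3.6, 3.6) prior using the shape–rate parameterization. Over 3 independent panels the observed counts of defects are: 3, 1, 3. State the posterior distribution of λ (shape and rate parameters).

Posterior: Gamma(shape=10.6, rate=6.6)

Total count ∑xᵢ = 7 over n = 3 panels.
Gamma is conjugate to the Poisson likelihood: posterior is Gamma(shape = 3.6+7 = 10.6, rate = 3.6+3 = 6.6).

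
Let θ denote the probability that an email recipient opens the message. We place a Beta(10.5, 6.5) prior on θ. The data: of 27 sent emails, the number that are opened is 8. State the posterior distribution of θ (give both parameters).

Posterior: Beta(18.5, 25.5)

The binomial likelihood is conjugate to the Beta prior: with 8 successes and 19 failures, the posterior is Beta(10.5+8, 6.5+19) = Beta(18.5, 25.5).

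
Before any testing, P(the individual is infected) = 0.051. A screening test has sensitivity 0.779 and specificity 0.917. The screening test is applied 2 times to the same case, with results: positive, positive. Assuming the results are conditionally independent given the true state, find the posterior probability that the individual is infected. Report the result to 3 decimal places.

Posterior P(H) ≈ 0.826

Let H be the event that the individual is infected; start with P(H) = 0.051. P('positive'|H) = 0.779, P('positive'|¬H) = 0.083.
Update on result 1 ('positive'): P(H) ← 0.779·0.0510 / (0.779·0.0510 + 0.083·0.9490) = 0.039729/0.11850 = 0.3353.
Update on result 2 ('positive'): P(H) ← 0.779·0.3353 / (0.779·0.3353 + 0.083·0.6647) = 0.26118/0.31635 = 0.8256.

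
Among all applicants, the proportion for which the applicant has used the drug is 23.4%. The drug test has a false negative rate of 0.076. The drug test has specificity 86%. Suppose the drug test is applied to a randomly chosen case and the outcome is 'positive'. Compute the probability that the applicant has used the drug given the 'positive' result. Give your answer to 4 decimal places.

Let H be the event that the applicant has used the drug. P(H) = 0.234, so P(¬H) = 0.766. With E the 'positive' result, P(E|H) = 0.924 and P(E|¬H) = 0.14.
P(E) = 0.924·0.234 + 0.14·0.766 = 0.21622 + 0.10724 = 0.32346.
By Bayes' theorem, P(H|E) = 0.21622 / 0.32346 = 0.6685.

P(H | E) ≈ 0.6685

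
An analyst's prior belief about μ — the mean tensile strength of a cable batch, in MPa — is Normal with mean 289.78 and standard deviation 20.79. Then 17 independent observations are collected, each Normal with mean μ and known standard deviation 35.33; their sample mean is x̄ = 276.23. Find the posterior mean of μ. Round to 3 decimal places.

Prior precision 1/τ₀² = 1/20.79² = 0.00231361; data precision n/σ² = 17/35.33² = 0.0136195.
Posterior precision = 0.00231361 + 0.0136195 = 0.0159331.
Posterior mean = (0.00231361·289.78 + 0.0136195·276.23) / 0.0159331 = 278.198.

Posterior mean ≈ 278.198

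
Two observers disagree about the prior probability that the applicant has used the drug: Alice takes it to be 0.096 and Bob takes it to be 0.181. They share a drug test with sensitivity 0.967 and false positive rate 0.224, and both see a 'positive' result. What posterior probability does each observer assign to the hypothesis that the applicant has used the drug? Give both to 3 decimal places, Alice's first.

P('+'|H) = 0.967, P('+'|¬H) = 0.224.
Alice: numerator 0.967·0.096 = 0.092832; evidence = 0.092832+0.224·0.904 = 0.29533; posterior = 0.314.
Bob: numerator 0.967·0.181 = 0.17503; evidence = 0.17503+0.224·0.819 = 0.35848; posterior = 0.488.

Alice: 0.314; Bob: 0.488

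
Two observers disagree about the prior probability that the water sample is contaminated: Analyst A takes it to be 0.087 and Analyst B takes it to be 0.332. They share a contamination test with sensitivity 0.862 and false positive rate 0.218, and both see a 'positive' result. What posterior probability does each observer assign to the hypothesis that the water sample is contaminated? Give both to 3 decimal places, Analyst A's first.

P('+'|H) = 0.862, P('+'|¬H) = 0.218.
Analyst A: numerator 0.862·0.087 = 0.074994; evidence = 0.074994+0.218·0.913 = 0.27403; posterior = 0.274.
Analyst B: numerator 0.862·0.332 = 0.28618; evidence = 0.28618+0.218·0.668 = 0.43181; posterior = 0.663.

Analyst A: 0.274; Analyst B: 0.663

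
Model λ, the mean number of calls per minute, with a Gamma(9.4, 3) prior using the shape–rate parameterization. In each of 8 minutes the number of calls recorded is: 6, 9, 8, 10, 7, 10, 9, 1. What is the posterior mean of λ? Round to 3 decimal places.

Posterior mean ≈ 6.309

The Poisson likelihood adds the total count to the shape and the number of exposure periods to the rate. Here ∑xᵢ = 60 and n = 8, so shape 9.4→69.4 and rate 3→11.
Posterior mean = shape/rate = 69.4/11 = 6.309.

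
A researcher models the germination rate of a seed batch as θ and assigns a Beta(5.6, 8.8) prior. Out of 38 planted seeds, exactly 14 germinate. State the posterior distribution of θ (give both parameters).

Posterior: Beta(19.6, 32.8)

Observing 14 successes and 24 failures updates Beta(5.6, 8.8) by adding the success and failure counts to the two shape parameters: α = 5.6+14 = 19.6, β = 8.8+24 = 32.8.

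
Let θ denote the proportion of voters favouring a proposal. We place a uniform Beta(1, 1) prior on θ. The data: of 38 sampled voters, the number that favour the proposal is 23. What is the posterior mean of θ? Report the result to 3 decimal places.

Observing 23 successes and 15 failures updates Beta(1, 1) by adding the success and failure counts to the two shape parameters: α = 1+23 = 24, β = 1+15 = 16.
Posterior mean = α/(α+β) = 24/40 = 0.600.

Posterior mean ≈ 0.600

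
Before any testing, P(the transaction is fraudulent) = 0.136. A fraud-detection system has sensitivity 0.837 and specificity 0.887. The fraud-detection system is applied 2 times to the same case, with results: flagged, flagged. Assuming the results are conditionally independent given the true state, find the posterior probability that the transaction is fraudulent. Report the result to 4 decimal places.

Let H be the event that the transaction is fraudulent; start with P(H) = 0.136. P('flagged'|H) = 0.837, P('flagged'|¬H) = 0.113.
Update on result 1 ('flagged'): P(H) ← 0.837·0.1360 / (0.837·0.1360 + 0.113·0.8640) = 0.11383/0.21146 = 0.5383.
Update on result 2 ('flagged'): P(H) ← 0.837·0.5383 / (0.837·0.5383 + 0.113·0.4617) = 0.45056/0.50273 = 0.8962.

Posterior P(H) ≈ 0.8962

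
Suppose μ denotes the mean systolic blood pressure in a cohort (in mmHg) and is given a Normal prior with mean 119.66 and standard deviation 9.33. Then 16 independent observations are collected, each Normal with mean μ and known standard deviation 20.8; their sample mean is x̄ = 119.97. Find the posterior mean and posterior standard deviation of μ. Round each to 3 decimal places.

Posterior mean ≈ 119.897; posterior SD ≈ 4.542

With known σ, the Normal prior is conjugate. Weight on the data is w = (n/σ²)/(n/σ² + 1/τ₀²) = 0.0369822/(0.0369822+0.0114878) = 0.76299.
Posterior mean = w·x̄ + (1−w)·μ₀ = 0.76299·119.97 + 0.23701·119.66 = 119.897. Posterior variance = 1/(0.0369822+0.0114878) = 20.6313, so SD = 4.542.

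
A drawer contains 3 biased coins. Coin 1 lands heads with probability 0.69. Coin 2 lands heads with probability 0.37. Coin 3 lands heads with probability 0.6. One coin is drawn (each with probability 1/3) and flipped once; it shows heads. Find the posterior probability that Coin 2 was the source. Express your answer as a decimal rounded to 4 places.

Tabulate prior·likelihood by source: [1] prior 0.333333, lik 0.69, product 0.2300; [2] prior 0.333333, lik 0.37, product 0.1233; [3] prior 0.333333, lik 0.6, product 0.2000.
Normalizing constant = 0.55333; the posterior for Coin 2 is its product over the sum, 0.1233/0.55333 = 0.2229.

Posterior probability ≈ 0.2229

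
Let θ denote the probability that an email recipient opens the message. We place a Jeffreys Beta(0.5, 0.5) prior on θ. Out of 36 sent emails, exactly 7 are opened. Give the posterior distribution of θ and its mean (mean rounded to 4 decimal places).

Observing 7 successes and 29 failures updates Beta(0.5, 0.5) by adding the success and failure counts to the two shape parameters: α = 0.5+7 = 7.5, β = 0.5+29 = 29.5.
Posterior mean = α/(α+β) = 7.5/37 = 0.2027.

Posterior: Beta(7.5, 29.5); mean ≈ 0.2027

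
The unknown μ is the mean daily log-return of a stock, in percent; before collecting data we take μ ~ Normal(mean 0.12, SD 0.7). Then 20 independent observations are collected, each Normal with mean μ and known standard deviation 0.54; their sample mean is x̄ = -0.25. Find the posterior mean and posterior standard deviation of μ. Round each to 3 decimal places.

Prior precision 1/τ₀² = 1/0.7² = 2.04082; data precision n/σ² = 20/0.54² = 68.5871.
Posterior precision = 2.04082 + 68.5871 = 70.6279, giving posterior SD = 1/√70.6279 = 0.119.
Posterior mean = (2.04082·0.12 + 68.5871·-0.25) / 70.6279 = -0.239.

Posterior mean ≈ -0.239; posterior SD ≈ 0.119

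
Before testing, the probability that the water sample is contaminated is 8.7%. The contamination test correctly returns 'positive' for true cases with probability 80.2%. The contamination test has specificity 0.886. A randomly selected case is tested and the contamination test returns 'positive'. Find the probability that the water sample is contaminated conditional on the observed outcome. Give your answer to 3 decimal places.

Write H for 'the water sample is contaminated'. Prior odds H:¬H = 0.087/0.913 = 0.095290. For the 'positive' outcome, the likelihood ratio is 0.802/0.114 = 7.0351.
Posterior odds = 0.095290 × 7.0351 = 0.67038, so P(H|E) = 0.67038/(1+0.67038) = 0.401.

P(H | E) ≈ 0.401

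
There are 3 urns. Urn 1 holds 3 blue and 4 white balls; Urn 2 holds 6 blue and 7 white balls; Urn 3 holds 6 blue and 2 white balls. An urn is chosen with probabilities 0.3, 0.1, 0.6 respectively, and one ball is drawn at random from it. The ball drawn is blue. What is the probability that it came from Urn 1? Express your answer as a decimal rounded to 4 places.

P(blue|Urn 1) = 0.4286; P(blue|Urn 2) = 0.4615; P(blue|Urn 3) = 0.75.
Prior × likelihood for each source: 0.3·0.4286=0.1286, 0.1·0.4615=0.04615, 0.6·0.75=0.4500. Summing gives P(blue) = 0.62473.
P(Urn 1 | blue) = 0.1286 / 0.62473 = 0.2058.

Posterior probability ≈ 0.2058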